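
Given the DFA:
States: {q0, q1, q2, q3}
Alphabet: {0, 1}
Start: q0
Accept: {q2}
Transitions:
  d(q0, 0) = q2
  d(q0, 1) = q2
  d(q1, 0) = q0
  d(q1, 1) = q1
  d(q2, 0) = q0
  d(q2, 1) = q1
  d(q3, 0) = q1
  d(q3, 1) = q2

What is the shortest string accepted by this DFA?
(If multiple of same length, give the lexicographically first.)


BFS by string length (lex-first path to each state shown):
  len 0: q0<-""
  len 1: q2<-"0"
Found accept state at length 1.

"0"


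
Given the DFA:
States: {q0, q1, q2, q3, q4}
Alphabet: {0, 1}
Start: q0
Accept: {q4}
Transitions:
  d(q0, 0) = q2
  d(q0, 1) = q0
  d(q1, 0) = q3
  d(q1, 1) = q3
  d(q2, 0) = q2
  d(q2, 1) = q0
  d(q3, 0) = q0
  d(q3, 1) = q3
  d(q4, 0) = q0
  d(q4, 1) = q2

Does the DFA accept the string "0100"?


Trace: q0 -> q2 -> q0 -> q2 -> q2
Final state: q2
Accept states: {q4}

No, rejected (final state q2 is not an accept state)


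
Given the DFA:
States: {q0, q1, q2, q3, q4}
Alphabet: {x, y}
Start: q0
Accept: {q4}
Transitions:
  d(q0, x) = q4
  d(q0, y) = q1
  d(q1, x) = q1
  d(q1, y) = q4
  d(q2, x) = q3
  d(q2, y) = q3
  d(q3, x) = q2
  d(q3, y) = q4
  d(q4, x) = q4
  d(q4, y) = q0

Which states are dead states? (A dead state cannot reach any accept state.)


Forward reachability from each state:
  q0 -> reaches accept state q4 (live)
  q1 -> reaches accept state q4 (live)
  q2 -> reaches accept state q4 (live)
  q3 -> reaches accept state q4 (live)
  q4 -> reaches accept state q4 (live)

None (all states can reach an accept state)


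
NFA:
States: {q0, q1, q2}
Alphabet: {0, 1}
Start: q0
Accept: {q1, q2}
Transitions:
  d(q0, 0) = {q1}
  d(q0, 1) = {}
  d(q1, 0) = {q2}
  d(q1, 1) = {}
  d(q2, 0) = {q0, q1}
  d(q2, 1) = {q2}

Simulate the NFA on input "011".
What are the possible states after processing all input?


Start: {q0}
  --0--> {q1}
  --1--> {}
  --1--> {}

{} (empty set, no valid transitions)


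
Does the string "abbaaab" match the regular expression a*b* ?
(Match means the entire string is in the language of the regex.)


|string| = 7; first = 'a'; last = 'b'

No, "abbaaab" does not match a*b*


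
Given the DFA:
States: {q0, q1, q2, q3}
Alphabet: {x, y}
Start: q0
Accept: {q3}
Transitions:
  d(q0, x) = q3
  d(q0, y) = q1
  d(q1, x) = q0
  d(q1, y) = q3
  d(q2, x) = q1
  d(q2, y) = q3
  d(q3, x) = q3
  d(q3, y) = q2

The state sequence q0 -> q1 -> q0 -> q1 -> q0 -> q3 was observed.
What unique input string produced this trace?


Trace back each transition to find the symbol:
  q0 --[y]--> q1
  q1 --[x]--> q0
  q0 --[y]--> q1
  q1 --[x]--> q0
  q0 --[x]--> q3

"yxyxx"


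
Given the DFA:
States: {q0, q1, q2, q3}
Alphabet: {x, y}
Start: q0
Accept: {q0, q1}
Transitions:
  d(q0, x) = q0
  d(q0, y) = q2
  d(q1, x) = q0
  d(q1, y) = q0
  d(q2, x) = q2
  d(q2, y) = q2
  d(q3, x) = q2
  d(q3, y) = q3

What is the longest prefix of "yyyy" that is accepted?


Run the DFA, marking each prefix where the state is accepting:
  "" -> q0 [accept]
  "y" -> q2 [reject]
  "yy" -> q2 [reject]
  "yyy" -> q2 [reject]
  "yyyy" -> q2 [reject]

""


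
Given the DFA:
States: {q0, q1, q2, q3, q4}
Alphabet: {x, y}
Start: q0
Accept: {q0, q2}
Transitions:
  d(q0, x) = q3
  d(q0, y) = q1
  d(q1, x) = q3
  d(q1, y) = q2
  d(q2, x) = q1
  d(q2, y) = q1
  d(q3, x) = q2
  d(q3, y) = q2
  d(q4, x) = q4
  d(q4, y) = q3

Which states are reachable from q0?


BFS from q0:
  layer 0: {q0}
  layer 1: {q1, q3}
  layer 2: {q2}

{q0, q1, q2, q3}


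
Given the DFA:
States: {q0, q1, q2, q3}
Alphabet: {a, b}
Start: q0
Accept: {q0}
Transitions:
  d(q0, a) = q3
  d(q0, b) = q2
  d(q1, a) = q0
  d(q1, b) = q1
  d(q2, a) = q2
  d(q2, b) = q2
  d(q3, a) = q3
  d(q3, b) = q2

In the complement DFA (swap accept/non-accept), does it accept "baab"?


Trace: q0 -> q2 -> q2 -> q2 -> q2
Final: q2
Original accept: {q0}
Complement: q2 is not in original accept

Yes, complement accepts (original rejects)


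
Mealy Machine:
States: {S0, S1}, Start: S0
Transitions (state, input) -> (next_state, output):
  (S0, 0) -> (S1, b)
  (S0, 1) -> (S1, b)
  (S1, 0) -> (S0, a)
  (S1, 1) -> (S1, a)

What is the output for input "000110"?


Step-by-step:
  (S0, 0) -> (S1, b)
  (S1, 0) -> (S0, a)
  (S0, 0) -> (S1, b)
  (S1, 1) -> (S1, a)
  (S1, 1) -> (S1, a)
  (S1, 0) -> (S0, a)

"babaaa"


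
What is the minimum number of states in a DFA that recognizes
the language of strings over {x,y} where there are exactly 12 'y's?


States: count = 0, 1, ..., 12 (that's 13 states), plus a dead state for count > 12.
Total: 13 + 1 = 14. Accept = count-12 state.

14


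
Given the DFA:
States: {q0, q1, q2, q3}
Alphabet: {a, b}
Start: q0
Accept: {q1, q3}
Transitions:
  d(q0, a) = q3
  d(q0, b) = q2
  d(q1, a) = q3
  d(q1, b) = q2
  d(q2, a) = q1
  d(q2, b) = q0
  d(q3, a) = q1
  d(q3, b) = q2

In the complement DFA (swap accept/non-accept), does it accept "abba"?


Trace: q0 -> q3 -> q2 -> q0 -> q3
Final: q3
Original accept: {q1, q3}
Complement: q3 is in original accept

No, complement rejects (original accepts)


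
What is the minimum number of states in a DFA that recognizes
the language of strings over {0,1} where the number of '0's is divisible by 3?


States track (count of '0') mod 3.
Need 3 states: one per remainder 0..2; accept = remainder 0.

3


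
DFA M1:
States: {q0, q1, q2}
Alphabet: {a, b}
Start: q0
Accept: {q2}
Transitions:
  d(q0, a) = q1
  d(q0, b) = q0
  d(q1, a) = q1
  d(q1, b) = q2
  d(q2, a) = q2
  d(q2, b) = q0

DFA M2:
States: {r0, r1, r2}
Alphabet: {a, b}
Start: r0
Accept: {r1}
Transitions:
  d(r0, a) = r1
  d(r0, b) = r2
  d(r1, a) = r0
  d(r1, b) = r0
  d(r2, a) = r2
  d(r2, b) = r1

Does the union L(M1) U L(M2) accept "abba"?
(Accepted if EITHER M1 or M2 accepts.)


M1: final=q1 accepted=False
M2: final=r2 accepted=False

No, union rejects (neither accepts)


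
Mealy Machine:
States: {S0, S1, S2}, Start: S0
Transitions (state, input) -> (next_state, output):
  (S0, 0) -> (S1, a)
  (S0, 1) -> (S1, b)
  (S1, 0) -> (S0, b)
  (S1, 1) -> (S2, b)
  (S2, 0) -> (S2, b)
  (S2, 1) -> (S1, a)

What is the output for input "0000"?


Step-by-step:
  (S0, 0) -> (S1, a)
  (S1, 0) -> (S0, b)
  (S0, 0) -> (S1, a)
  (S1, 0) -> (S0, b)

"abab"


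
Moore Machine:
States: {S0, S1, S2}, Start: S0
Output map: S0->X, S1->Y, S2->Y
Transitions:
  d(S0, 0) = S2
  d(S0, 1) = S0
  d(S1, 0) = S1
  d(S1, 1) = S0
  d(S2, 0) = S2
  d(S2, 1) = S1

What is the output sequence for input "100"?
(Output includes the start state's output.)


Start: S0 (output X)
  --1--> S0 (output X)
  --0--> S2 (output Y)
  --0--> S2 (output Y)

"XXYY"


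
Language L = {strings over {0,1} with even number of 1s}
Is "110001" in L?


count('1') = 3; 3 mod 2 = 1

No, "110001" is not in L


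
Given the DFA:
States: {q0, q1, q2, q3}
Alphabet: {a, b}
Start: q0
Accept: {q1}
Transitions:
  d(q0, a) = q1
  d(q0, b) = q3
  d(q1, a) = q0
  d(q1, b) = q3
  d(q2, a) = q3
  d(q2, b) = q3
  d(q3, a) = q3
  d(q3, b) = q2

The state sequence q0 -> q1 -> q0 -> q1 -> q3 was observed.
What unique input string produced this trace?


Trace back each transition to find the symbol:
  q0 --[a]--> q1
  q1 --[a]--> q0
  q0 --[a]--> q1
  q1 --[b]--> q3

"aaab"


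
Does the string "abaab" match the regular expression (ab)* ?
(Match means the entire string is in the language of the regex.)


|string| = 5; first = 'a'; last = 'b'

No, "abaab" does not match (ab)*


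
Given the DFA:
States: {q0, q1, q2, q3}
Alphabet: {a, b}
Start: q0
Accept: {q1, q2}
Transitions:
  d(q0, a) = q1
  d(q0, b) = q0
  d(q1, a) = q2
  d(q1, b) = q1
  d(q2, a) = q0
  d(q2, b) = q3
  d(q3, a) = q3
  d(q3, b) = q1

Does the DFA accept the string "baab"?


Trace: q0 -> q0 -> q1 -> q2 -> q3
Final state: q3
Accept states: {q1, q2}

No, rejected (final state q3 is not an accept state)


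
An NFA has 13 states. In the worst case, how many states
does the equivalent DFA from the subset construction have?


Subset construction: one DFA state per subset of NFA states.
2^13 = 8192

8192


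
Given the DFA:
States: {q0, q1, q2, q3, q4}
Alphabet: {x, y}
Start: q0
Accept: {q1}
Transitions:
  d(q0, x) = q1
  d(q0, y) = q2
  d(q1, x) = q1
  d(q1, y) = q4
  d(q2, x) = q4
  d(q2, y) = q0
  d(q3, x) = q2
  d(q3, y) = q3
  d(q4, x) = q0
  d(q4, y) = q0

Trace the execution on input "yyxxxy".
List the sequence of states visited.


Input: yyxxxy
d(q0, y) = q2
d(q2, y) = q0
d(q0, x) = q1
d(q1, x) = q1
d(q1, x) = q1
d(q1, y) = q4


q0 -> q2 -> q0 -> q1 -> q1 -> q1 -> q4


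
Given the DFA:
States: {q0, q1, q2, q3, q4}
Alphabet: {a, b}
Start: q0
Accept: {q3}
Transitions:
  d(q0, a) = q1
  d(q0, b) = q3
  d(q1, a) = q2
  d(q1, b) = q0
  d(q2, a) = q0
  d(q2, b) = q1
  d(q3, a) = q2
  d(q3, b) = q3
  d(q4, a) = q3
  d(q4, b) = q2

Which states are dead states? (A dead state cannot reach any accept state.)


Forward reachability from each state:
  q0 -> reaches accept state q3 (live)
  q1 -> reaches accept state q3 (live)
  q2 -> reaches accept state q3 (live)
  q3 -> reaches accept state q3 (live)
  q4 -> reaches accept state q3 (live)

None (all states can reach an accept state)


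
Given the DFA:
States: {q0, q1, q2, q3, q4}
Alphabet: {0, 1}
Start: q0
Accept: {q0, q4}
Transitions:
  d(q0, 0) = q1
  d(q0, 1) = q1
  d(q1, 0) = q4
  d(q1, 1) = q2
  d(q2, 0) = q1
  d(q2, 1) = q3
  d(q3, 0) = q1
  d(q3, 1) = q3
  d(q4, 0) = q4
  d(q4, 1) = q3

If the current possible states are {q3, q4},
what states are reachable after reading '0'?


Apply transition on '0' from each current state:
  d(q3, 0) = q1
  d(q4, 0) = q4

{q1, q4}


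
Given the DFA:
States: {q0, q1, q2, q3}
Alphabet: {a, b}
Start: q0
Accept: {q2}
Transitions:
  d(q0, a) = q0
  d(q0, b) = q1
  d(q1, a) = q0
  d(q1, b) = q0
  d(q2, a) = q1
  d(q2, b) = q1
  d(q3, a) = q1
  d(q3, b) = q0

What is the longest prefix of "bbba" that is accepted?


Run the DFA, marking each prefix where the state is accepting:
  "" -> q0 [reject]
  "b" -> q1 [reject]
  "bb" -> q0 [reject]
  "bbb" -> q1 [reject]
  "bbba" -> q0 [reject]

No prefix is accepted


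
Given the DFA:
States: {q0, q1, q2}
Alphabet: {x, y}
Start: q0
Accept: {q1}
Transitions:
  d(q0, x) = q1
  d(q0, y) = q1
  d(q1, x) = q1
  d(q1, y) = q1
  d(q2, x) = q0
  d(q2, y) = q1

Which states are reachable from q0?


BFS from q0:
  layer 0: {q0}
  layer 1: {q1}

{q0, q1}


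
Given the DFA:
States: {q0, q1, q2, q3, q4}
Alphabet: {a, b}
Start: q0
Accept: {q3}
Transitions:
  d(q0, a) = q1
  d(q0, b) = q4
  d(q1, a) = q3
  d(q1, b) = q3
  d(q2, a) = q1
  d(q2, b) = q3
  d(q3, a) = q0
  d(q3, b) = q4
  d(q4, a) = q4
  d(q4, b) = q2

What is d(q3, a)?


Looking up transition d(q3, a)

q0


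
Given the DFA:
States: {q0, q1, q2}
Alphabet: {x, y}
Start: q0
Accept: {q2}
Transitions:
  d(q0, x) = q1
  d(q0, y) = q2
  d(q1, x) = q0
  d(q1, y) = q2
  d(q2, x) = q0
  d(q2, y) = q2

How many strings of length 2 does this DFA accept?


Enumerating all length-2 strings:
  "xx" -> q0 [reject]
  "xy" -> q2 [accept]
  "yx" -> q0 [reject]
  "yy" -> q2 [accept]

2 out of 4


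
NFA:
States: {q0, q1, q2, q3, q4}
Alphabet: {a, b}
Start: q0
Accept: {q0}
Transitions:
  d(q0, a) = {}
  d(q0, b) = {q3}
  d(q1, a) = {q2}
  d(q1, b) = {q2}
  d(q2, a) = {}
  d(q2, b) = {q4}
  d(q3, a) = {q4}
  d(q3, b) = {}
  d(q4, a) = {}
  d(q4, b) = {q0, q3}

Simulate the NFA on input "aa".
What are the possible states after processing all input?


Start: {q0}
  --a--> {}
  --a--> {}

{} (empty set, no valid transitions)


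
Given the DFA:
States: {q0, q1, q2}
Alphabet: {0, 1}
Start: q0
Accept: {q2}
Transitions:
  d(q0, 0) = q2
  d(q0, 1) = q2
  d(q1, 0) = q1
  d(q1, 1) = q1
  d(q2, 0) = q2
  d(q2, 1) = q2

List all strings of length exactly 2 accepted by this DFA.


All strings of length 2: 4 total
Accepted: 4

"00", "01", "10", "11"


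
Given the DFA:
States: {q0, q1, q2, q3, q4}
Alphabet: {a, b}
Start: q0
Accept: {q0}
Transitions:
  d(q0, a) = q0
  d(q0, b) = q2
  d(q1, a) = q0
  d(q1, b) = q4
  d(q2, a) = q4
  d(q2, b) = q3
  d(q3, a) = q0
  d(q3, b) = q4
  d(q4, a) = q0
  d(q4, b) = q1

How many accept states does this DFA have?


Accept states listed: {q0}
Counting: q0(1)

1


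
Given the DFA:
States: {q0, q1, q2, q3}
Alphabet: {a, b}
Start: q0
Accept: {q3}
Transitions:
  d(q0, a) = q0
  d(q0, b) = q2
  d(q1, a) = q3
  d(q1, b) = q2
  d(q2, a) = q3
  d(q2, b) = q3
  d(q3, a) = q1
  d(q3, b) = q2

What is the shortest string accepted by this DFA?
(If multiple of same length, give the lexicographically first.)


BFS by string length (lex-first path to each state shown):
  len 0: q0<-""
  len 1: q0<-"a", q2<-"b"
  len 2: q0<-"aa", q2<-"ab", q3<-"ba"
Found accept state at length 2.

"ba"


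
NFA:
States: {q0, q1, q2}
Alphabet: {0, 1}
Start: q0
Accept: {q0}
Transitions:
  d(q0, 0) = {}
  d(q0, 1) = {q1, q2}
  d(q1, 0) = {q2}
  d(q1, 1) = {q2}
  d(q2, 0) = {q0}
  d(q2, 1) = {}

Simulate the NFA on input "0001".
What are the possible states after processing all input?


Start: {q0}
  --0--> {}
  --0--> {}
  --0--> {}
  --1--> {}

{} (empty set, no valid transitions)


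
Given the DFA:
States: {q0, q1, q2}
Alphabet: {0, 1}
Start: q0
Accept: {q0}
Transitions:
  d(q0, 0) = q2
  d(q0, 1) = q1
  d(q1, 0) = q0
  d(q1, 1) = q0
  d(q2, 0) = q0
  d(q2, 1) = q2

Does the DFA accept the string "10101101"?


Trace: q0 -> q1 -> q0 -> q1 -> q0 -> q1 -> q0 -> q2 -> q2
Final state: q2
Accept states: {q0}

No, rejected (final state q2 is not an accept state)


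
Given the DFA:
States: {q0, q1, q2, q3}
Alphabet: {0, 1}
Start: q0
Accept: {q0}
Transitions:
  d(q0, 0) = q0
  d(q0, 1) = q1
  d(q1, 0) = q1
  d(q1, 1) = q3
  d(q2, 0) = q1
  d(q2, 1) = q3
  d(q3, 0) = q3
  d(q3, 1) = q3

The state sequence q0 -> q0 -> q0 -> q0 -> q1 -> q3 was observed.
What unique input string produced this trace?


Trace back each transition to find the symbol:
  q0 --[0]--> q0
  q0 --[0]--> q0
  q0 --[0]--> q0
  q0 --[1]--> q1
  q1 --[1]--> q3

"00011"


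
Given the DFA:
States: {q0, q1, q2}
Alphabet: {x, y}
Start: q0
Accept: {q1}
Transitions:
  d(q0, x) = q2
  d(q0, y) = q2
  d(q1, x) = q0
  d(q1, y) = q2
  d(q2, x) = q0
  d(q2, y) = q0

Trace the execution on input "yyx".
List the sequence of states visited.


Input: yyx
d(q0, y) = q2
d(q2, y) = q0
d(q0, x) = q2


q0 -> q2 -> q0 -> q2


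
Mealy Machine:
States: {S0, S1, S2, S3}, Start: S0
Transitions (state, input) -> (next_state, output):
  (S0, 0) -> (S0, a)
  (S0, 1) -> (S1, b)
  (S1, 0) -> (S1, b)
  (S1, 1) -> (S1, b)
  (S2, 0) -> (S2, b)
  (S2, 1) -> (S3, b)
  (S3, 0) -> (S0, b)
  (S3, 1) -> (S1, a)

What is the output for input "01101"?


Step-by-step:
  (S0, 0) -> (S0, a)
  (S0, 1) -> (S1, b)
  (S1, 1) -> (S1, b)
  (S1, 0) -> (S1, b)
  (S1, 1) -> (S1, b)

"abbbb"


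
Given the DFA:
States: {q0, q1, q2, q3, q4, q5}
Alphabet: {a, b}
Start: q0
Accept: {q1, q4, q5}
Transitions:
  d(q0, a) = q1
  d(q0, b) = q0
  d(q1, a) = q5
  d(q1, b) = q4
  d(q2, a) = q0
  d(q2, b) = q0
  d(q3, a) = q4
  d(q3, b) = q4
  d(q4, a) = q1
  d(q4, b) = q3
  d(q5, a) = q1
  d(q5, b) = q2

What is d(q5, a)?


Looking up transition d(q5, a)

q1


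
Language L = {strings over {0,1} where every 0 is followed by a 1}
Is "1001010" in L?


'00' present: True; ends with '0': True

No, "1001010" is not in L


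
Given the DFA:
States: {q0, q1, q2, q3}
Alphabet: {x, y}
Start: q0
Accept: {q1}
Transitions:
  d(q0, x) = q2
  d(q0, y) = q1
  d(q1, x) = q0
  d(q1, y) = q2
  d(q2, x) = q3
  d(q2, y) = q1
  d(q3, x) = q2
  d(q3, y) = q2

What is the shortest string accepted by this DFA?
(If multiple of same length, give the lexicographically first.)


BFS by string length (lex-first path to each state shown):
  len 0: q0<-""
  len 1: q1<-"y", q2<-"x"
Found accept state at length 1.

"y"


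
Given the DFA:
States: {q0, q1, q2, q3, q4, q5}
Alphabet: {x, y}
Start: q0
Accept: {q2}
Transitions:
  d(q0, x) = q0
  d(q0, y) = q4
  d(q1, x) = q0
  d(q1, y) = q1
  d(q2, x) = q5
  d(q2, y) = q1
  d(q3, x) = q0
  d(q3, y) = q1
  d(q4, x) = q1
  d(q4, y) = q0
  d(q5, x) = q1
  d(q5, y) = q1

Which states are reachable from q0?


BFS from q0:
  layer 0: {q0}
  layer 1: {q4}
  layer 2: {q1}

{q0, q1, q4}


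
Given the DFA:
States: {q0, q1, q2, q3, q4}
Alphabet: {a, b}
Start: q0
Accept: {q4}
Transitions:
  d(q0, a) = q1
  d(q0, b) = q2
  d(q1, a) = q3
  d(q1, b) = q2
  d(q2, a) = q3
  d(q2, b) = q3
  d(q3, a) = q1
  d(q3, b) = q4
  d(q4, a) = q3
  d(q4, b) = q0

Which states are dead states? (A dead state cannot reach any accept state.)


Forward reachability from each state:
  q0 -> reaches accept state q4 (live)
  q1 -> reaches accept state q4 (live)
  q2 -> reaches accept state q4 (live)
  q3 -> reaches accept state q4 (live)
  q4 -> reaches accept state q4 (live)

None (all states can reach an accept state)


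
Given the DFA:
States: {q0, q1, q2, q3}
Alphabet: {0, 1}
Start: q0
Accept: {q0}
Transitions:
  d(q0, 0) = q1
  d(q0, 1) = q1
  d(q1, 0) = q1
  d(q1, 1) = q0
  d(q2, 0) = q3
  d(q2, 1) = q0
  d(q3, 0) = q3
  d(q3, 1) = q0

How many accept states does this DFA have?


Accept states listed: {q0}
Counting: q0(1)

1


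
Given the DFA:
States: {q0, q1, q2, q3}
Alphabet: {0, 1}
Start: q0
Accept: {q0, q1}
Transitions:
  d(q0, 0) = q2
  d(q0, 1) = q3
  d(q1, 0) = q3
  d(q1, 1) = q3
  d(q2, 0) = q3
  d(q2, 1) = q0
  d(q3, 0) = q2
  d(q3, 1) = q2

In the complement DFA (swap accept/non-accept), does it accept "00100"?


Trace: q0 -> q2 -> q3 -> q2 -> q3 -> q2
Final: q2
Original accept: {q0, q1}
Complement: q2 is not in original accept

Yes, complement accepts (original rejects)


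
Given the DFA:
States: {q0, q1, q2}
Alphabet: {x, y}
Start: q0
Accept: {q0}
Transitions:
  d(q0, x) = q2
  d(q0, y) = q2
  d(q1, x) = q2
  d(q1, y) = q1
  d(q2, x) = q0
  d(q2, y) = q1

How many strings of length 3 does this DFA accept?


Enumerating all length-3 strings:
  "xxx" -> q2 [reject]
  "xxy" -> q2 [reject]
  "xyx" -> q2 [reject]
  "xyy" -> q1 [reject]
  "yxx" -> q2 [reject]
  "yxy" -> q2 [reject]
  "yyx" -> q2 [reject]
  "yyy" -> q1 [reject]

0 out of 8


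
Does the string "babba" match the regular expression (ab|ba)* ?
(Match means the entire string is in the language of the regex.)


|string| = 5; first = 'b'; last = 'a'

No, "babba" does not match (ab|ba)*


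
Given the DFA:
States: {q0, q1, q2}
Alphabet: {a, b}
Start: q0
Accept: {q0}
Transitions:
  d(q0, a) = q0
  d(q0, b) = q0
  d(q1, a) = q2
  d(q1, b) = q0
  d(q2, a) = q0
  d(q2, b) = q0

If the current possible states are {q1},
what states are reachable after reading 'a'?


Apply transition on 'a' from each current state:
  d(q1, a) = q2

{q2}


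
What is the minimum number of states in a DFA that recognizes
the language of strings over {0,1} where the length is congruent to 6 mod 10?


States track (length) mod 10.
Need 10 states: one per remainder 0..9; accept = remainder 6.

10


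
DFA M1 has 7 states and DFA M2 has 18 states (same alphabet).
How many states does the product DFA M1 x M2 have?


Product construction pairs every M1 state with every M2 state.
7 * 18 = 126

126


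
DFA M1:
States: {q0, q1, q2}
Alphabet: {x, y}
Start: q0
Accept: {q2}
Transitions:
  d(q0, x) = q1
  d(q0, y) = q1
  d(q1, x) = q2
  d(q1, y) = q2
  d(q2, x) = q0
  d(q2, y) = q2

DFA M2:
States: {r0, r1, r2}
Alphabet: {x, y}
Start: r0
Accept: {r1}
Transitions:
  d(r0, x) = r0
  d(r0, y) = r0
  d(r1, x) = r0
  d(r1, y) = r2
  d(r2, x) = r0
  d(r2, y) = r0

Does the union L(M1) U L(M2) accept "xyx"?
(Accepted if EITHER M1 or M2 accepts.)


M1: final=q0 accepted=False
M2: final=r0 accepted=False

No, union rejects (neither accepts)


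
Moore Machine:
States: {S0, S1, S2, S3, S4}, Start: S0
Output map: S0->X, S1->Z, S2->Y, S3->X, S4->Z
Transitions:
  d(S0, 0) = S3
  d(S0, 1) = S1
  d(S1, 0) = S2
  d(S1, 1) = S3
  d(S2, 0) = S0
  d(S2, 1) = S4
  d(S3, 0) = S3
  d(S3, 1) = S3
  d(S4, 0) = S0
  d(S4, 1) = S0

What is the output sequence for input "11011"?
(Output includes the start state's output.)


Start: S0 (output X)
  --1--> S1 (output Z)
  --1--> S3 (output X)
  --0--> S3 (output X)
  --1--> S3 (output X)
  --1--> S3 (output X)

"XZXXXX"


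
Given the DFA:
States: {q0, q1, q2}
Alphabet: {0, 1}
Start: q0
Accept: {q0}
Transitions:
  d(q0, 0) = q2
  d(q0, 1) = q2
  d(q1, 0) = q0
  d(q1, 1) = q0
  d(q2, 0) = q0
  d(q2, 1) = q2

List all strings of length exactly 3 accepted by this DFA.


All strings of length 3: 8 total
Accepted: 2

"010", "110"


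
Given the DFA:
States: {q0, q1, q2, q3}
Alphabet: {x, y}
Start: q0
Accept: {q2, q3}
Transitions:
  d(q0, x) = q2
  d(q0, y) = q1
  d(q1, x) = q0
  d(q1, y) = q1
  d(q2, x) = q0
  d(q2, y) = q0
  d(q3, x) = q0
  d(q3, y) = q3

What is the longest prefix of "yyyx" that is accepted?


Run the DFA, marking each prefix where the state is accepting:
  "" -> q0 [reject]
  "y" -> q1 [reject]
  "yy" -> q1 [reject]
  "yyy" -> q1 [reject]
  "yyyx" -> q0 [reject]

No prefix is accepted


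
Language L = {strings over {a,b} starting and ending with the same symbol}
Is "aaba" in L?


first = 'a', last = 'a'

Yes, "aaba" is in L


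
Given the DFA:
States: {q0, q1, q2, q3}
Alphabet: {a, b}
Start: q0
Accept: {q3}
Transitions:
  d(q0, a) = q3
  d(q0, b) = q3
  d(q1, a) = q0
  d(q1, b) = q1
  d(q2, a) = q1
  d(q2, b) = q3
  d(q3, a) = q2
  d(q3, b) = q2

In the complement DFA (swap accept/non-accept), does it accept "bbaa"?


Trace: q0 -> q3 -> q2 -> q1 -> q0
Final: q0
Original accept: {q3}
Complement: q0 is not in original accept

Yes, complement accepts (original rejects)


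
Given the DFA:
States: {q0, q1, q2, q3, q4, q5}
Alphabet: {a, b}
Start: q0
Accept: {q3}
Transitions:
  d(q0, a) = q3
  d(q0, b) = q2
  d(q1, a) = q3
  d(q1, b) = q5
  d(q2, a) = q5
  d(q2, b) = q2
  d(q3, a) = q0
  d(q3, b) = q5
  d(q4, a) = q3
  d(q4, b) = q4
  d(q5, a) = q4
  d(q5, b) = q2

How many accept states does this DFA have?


Accept states listed: {q3}
Counting: q3(1)

1


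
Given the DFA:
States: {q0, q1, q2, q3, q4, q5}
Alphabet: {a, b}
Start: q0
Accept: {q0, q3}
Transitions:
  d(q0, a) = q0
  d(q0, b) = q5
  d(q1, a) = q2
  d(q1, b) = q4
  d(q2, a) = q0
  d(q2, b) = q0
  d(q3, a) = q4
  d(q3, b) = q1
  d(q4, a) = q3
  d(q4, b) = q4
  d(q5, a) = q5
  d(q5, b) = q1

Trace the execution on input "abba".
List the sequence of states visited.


Input: abba
d(q0, a) = q0
d(q0, b) = q5
d(q5, b) = q1
d(q1, a) = q2


q0 -> q0 -> q5 -> q1 -> q2


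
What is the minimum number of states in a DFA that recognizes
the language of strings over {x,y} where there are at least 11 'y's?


States: count = 0, 1, ..., 10, and a final '>= 11' state.
Total: 11 + 1 = 12. Accept = '>= 11' state.

12


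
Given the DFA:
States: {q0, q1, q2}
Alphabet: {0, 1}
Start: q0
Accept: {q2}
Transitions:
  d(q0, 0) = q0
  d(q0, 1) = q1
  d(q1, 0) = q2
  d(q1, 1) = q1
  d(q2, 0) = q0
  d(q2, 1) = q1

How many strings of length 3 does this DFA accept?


Enumerating all length-3 strings:
  "000" -> q0 [reject]
  "001" -> q1 [reject]
  "010" -> q2 [accept]
  "011" -> q1 [reject]
  "100" -> q0 [reject]
  "101" -> q1 [reject]
  "110" -> q2 [accept]
  "111" -> q1 [reject]

2 out of 8


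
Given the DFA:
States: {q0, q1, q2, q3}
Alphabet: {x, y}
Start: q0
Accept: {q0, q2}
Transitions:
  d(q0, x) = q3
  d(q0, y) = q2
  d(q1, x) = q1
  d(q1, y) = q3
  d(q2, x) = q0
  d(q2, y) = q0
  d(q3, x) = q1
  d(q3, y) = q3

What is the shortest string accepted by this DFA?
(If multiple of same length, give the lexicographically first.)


BFS by string length (lex-first path to each state shown):
  len 0: q0<-""
Found accept state at length 0.

"" (empty string)


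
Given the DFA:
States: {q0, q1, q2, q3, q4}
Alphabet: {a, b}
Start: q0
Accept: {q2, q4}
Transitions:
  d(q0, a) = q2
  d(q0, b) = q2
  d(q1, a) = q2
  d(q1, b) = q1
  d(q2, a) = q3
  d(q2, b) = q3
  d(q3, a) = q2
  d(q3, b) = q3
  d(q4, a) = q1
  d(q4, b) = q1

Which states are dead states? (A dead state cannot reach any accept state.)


Forward reachability from each state:
  q0 -> reaches accept state q2 (live)
  q1 -> reaches accept state q2 (live)
  q2 -> reaches accept state q2 (live)
  q3 -> reaches accept state q2 (live)
  q4 -> reaches accept state q2 (live)

None (all states can reach an accept state)


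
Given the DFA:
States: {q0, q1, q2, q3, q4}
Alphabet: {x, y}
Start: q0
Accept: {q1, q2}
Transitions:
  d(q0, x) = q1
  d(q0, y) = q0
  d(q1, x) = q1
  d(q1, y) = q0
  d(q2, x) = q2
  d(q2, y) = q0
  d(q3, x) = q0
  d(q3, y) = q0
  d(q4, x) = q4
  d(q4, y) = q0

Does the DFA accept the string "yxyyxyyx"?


Trace: q0 -> q0 -> q1 -> q0 -> q0 -> q1 -> q0 -> q0 -> q1
Final state: q1
Accept states: {q1, q2}

Yes, accepted (final state q1 is an accept state)


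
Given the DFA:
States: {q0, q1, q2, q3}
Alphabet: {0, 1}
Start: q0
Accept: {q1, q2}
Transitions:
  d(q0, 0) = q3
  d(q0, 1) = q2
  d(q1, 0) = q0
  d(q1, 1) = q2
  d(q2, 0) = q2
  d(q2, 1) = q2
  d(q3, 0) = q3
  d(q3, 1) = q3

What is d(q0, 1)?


Looking up transition d(q0, 1)

q2


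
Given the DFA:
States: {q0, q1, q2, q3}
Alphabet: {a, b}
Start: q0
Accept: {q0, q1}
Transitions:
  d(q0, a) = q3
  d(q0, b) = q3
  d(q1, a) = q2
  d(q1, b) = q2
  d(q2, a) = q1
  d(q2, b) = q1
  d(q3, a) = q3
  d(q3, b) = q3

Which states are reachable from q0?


BFS from q0:
  layer 0: {q0}
  layer 1: {q3}

{q0, q3}


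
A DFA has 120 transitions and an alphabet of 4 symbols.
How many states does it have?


Each state has exactly one transition per symbol.
states = transitions / |alphabet| = 120 / 4 = 30

30


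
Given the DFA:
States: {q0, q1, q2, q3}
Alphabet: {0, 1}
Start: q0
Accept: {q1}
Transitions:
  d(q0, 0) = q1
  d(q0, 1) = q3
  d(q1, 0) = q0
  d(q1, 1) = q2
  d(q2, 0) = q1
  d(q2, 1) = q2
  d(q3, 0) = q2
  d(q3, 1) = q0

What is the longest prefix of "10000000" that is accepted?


Run the DFA, marking each prefix where the state is accepting:
  "" -> q0 [reject]
  "1" -> q3 [reject]
  "10" -> q2 [reject]
  "100" -> q1 [accept]
  "1000" -> q0 [reject]
  "10000" -> q1 [accept]
  "100000" -> q0 [reject]
  "1000000" -> q1 [accept]
  "10000000" -> q0 [reject]

"1000000"


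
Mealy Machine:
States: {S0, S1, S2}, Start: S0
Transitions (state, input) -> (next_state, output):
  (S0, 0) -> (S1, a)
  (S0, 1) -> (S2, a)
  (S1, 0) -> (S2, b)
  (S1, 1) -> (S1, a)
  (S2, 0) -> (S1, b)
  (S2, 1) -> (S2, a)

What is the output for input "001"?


Step-by-step:
  (S0, 0) -> (S1, a)
  (S1, 0) -> (S2, b)
  (S2, 1) -> (S2, a)

"aba"


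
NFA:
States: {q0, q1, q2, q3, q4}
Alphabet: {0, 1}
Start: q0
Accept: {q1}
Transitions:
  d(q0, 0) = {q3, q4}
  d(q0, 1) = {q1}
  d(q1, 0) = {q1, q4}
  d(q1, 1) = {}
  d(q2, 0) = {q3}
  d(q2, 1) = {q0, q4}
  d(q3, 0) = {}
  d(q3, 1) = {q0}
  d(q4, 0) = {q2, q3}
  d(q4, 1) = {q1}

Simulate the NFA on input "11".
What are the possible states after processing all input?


Start: {q0}
  --1--> {q1}
  --1--> {}

{} (empty set, no valid transitions)


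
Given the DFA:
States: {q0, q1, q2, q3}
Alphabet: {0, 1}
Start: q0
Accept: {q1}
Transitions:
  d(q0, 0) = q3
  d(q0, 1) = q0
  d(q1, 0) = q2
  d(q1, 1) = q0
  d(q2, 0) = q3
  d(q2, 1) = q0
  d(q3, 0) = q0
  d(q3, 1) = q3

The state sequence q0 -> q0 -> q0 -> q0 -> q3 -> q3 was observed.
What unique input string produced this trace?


Trace back each transition to find the symbol:
  q0 --[1]--> q0
  q0 --[1]--> q0
  q0 --[1]--> q0
  q0 --[0]--> q3
  q3 --[1]--> q3

"11101"


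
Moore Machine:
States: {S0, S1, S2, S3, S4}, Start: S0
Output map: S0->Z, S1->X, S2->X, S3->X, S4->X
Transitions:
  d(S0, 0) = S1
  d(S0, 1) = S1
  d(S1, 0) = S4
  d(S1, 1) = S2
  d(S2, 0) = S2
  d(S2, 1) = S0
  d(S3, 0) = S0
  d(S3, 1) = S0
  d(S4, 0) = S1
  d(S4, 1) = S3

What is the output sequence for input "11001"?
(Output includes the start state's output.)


Start: S0 (output Z)
  --1--> S1 (output X)
  --1--> S2 (output X)
  --0--> S2 (output X)
  --0--> S2 (output X)
  --1--> S0 (output Z)

"ZXXXXZ"


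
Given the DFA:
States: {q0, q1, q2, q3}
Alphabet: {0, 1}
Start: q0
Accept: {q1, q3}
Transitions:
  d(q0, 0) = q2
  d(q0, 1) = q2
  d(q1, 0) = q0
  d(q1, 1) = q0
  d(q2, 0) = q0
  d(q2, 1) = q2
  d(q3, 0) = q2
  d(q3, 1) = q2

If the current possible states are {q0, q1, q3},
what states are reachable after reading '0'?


Apply transition on '0' from each current state:
  d(q0, 0) = q2
  d(q1, 0) = q0
  d(q3, 0) = q2

{q0, q2}


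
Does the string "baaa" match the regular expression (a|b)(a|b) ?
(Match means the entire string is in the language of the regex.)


|string| = 4; first = 'b'; last = 'a'

No, "baaa" does not match (a|b)(a|b)


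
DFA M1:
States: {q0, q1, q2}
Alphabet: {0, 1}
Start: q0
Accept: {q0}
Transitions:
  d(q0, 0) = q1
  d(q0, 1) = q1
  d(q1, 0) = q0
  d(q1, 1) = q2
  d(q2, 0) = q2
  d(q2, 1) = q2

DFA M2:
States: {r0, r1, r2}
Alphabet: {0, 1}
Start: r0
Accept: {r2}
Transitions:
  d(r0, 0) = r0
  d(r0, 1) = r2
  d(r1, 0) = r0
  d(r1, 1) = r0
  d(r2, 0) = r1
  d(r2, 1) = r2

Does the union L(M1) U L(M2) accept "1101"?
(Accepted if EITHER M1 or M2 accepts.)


M1: final=q2 accepted=False
M2: final=r0 accepted=False

No, union rejects (neither accepts)


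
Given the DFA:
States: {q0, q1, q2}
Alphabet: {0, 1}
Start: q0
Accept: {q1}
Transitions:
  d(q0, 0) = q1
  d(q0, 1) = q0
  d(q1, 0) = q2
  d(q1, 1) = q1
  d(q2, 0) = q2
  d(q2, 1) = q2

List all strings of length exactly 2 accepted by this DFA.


All strings of length 2: 4 total
Accepted: 2

"01", "10"


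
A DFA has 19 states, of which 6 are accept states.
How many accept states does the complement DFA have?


Complement swaps accept and non-accept states.
19 - 6 = 13

13


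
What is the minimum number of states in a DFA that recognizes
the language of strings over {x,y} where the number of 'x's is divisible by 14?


States track (count of 'x') mod 14.
Need 14 states: one per remainder 0..13; accept = remainder 0.

14


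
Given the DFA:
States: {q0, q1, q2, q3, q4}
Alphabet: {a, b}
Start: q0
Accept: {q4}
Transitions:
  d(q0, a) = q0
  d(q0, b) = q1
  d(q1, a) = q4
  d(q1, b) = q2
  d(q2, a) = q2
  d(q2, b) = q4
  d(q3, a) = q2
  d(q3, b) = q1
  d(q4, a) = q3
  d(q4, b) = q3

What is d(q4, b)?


Looking up transition d(q4, b)

q3


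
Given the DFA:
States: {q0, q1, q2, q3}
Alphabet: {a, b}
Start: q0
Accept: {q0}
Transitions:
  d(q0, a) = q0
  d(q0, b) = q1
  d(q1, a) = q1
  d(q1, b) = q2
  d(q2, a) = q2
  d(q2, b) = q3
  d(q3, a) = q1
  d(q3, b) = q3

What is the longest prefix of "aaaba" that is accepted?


Run the DFA, marking each prefix where the state is accepting:
  "" -> q0 [accept]
  "a" -> q0 [accept]
  "aa" -> q0 [accept]
  "aaa" -> q0 [accept]
  "aaab" -> q1 [reject]
  "aaaba" -> q1 [reject]

"aaa"


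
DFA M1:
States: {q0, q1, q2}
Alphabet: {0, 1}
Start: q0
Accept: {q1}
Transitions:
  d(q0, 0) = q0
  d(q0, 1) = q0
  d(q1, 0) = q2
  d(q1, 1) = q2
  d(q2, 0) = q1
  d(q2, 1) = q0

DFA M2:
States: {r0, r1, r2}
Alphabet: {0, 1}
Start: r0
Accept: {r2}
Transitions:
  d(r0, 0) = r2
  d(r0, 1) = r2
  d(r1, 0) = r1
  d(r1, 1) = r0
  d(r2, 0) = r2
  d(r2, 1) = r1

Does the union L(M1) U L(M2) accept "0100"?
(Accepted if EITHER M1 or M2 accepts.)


M1: final=q0 accepted=False
M2: final=r1 accepted=False

No, union rejects (neither accepts)


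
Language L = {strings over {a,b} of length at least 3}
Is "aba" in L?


length = 3

Yes, "aba" is in L


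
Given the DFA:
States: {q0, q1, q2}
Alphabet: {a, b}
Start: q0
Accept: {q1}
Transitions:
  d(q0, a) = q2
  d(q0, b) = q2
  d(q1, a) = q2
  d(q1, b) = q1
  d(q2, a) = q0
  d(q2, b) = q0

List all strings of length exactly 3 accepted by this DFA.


All strings of length 3: 8 total
Accepted: 0

None


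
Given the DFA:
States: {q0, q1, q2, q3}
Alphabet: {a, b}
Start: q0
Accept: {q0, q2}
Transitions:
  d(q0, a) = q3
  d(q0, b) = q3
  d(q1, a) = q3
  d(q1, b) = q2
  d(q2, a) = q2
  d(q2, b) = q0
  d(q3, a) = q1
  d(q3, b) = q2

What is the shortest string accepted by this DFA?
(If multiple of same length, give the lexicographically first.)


BFS by string length (lex-first path to each state shown):
  len 0: q0<-""
Found accept state at length 0.

"" (empty string)


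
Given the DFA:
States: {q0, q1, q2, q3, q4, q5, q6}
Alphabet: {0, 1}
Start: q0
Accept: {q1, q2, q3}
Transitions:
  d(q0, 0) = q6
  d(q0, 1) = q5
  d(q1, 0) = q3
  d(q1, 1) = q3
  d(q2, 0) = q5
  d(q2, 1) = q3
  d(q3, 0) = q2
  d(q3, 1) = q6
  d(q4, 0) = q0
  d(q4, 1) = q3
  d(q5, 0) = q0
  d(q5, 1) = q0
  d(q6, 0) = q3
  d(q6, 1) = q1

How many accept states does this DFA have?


Accept states listed: {q1, q2, q3}
Counting: q1(1) q2(2) q3(3)

3


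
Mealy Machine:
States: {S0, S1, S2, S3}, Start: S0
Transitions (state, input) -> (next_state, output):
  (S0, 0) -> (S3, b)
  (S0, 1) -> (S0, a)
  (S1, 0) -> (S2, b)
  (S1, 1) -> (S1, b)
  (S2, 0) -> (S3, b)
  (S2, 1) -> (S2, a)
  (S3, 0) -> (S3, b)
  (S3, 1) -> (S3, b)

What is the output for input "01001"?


Step-by-step:
  (S0, 0) -> (S3, b)
  (S3, 1) -> (S3, b)
  (S3, 0) -> (S3, b)
  (S3, 0) -> (S3, b)
  (S3, 1) -> (S3, b)

"bbbbb"


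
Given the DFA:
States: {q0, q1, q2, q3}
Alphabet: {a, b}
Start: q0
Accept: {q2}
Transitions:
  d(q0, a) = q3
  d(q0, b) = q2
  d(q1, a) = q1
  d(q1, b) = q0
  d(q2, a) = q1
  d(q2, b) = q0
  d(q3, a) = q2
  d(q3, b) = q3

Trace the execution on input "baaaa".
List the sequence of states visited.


Input: baaaa
d(q0, b) = q2
d(q2, a) = q1
d(q1, a) = q1
d(q1, a) = q1
d(q1, a) = q1


q0 -> q2 -> q1 -> q1 -> q1 -> q1


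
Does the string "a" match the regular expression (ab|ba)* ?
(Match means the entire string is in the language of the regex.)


|string| = 1; first = 'a'; last = 'a'

No, "a" does not match (ab|ba)*


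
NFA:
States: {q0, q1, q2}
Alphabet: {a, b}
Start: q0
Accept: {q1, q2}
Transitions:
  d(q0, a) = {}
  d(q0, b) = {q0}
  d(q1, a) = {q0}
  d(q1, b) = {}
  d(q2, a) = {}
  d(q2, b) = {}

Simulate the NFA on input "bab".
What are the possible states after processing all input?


Start: {q0}
  --b--> {q0}
  --a--> {}
  --b--> {}

{} (empty set, no valid transitions)


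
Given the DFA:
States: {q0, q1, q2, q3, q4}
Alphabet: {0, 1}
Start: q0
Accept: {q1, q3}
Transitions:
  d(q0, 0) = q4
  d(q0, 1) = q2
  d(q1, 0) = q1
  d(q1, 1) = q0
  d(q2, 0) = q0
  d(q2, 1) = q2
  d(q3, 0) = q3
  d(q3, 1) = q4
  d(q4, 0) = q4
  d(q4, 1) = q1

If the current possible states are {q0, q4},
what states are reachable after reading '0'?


Apply transition on '0' from each current state:
  d(q0, 0) = q4
  d(q4, 0) = q4

{q4}


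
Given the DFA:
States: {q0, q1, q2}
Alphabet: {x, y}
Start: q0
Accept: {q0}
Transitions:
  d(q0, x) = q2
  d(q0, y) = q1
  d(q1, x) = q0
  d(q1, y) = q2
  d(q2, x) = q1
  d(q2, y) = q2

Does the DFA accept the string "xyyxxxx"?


Trace: q0 -> q2 -> q2 -> q2 -> q1 -> q0 -> q2 -> q1
Final state: q1
Accept states: {q0}

No, rejected (final state q1 is not an accept state)


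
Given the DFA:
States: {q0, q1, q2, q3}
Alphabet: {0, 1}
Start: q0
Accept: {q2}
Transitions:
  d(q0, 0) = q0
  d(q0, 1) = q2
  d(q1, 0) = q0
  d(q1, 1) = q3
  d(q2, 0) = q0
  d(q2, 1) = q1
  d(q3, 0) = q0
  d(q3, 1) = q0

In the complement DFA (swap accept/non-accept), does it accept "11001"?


Trace: q0 -> q2 -> q1 -> q0 -> q0 -> q2
Final: q2
Original accept: {q2}
Complement: q2 is in original accept

No, complement rejects (original accepts)


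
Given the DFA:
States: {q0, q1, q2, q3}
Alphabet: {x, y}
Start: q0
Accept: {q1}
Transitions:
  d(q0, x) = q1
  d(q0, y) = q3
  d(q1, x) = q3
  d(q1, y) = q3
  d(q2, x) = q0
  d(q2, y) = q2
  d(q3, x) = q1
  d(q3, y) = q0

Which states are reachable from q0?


BFS from q0:
  layer 0: {q0}
  layer 1: {q1, q3}

{q0, q1, q3}


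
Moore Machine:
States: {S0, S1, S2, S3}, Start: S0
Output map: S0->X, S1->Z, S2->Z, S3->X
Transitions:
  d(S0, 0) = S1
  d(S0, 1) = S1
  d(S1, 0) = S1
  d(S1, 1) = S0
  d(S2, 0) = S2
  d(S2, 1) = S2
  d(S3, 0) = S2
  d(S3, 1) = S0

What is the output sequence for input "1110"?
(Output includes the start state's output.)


Start: S0 (output X)
  --1--> S1 (output Z)
  --1--> S0 (output X)
  --1--> S1 (output Z)
  --0--> S1 (output Z)

"XZXZZ"


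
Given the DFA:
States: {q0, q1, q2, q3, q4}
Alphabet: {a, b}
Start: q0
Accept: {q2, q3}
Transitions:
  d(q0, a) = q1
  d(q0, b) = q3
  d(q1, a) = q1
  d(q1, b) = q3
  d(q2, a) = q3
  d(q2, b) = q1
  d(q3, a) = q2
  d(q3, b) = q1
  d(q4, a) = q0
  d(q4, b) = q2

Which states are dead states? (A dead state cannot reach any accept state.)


Forward reachability from each state:
  q0 -> reaches accept state q2 (live)
  q1 -> reaches accept state q2 (live)
  q2 -> reaches accept state q2 (live)
  q3 -> reaches accept state q2 (live)
  q4 -> reaches accept state q2 (live)

None (all states can reach an accept state)


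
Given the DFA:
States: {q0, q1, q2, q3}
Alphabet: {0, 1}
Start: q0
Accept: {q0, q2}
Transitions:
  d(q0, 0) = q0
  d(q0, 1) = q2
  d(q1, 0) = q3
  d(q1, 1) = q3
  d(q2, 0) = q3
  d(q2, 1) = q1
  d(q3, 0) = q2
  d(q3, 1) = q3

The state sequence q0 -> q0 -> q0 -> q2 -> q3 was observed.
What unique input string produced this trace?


Trace back each transition to find the symbol:
  q0 --[0]--> q0
  q0 --[0]--> q0
  q0 --[1]--> q2
  q2 --[0]--> q3

"0010"


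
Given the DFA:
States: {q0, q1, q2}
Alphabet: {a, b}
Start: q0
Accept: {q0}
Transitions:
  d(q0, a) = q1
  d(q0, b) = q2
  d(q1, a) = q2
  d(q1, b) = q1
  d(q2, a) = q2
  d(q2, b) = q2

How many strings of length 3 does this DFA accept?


Enumerating all length-3 strings:
  "aaa" -> q2 [reject]
  "aab" -> q2 [reject]
  "aba" -> q2 [reject]
  "abb" -> q1 [reject]
  "baa" -> q2 [reject]
  "bab" -> q2 [reject]
  "bba" -> q2 [reject]
  "bbb" -> q2 [reject]

0 out of 8


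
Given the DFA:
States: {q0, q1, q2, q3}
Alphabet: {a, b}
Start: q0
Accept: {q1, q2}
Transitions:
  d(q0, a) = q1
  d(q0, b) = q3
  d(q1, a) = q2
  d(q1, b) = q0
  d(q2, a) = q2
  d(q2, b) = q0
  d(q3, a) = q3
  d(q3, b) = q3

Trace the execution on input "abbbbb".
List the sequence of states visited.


Input: abbbbb
d(q0, a) = q1
d(q1, b) = q0
d(q0, b) = q3
d(q3, b) = q3
d(q3, b) = q3
d(q3, b) = q3


q0 -> q1 -> q0 -> q3 -> q3 -> q3 -> q3


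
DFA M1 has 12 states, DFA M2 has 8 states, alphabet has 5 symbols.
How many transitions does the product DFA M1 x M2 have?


Product DFA has 12 * 8 = 96 states.
Each has 5 transitions: 96 * 5 = 480

480


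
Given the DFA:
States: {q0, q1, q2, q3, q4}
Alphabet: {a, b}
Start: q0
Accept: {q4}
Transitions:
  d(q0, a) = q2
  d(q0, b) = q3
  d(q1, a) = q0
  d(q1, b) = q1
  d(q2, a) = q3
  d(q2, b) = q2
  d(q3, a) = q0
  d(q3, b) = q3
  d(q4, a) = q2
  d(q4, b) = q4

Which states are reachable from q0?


BFS from q0:
  layer 0: {q0}
  layer 1: {q2, q3}

{q0, q2, q3}


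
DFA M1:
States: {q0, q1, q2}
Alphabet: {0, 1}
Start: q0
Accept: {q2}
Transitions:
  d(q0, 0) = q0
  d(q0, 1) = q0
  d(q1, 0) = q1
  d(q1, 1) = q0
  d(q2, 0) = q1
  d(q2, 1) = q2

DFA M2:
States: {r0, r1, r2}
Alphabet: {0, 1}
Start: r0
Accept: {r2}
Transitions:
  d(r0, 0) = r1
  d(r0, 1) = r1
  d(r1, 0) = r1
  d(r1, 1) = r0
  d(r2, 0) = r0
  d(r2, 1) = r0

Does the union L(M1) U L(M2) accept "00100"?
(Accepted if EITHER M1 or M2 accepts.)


M1: final=q0 accepted=False
M2: final=r1 accepted=False

No, union rejects (neither accepts)


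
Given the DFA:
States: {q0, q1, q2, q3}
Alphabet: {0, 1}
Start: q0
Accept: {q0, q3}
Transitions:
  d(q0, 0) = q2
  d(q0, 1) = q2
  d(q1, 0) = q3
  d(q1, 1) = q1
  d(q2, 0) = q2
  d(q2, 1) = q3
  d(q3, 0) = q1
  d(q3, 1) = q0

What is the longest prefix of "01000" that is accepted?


Run the DFA, marking each prefix where the state is accepting:
  "" -> q0 [accept]
  "0" -> q2 [reject]
  "01" -> q3 [accept]
  "010" -> q1 [reject]
  "0100" -> q3 [accept]
  "01000" -> q1 [reject]

"0100"


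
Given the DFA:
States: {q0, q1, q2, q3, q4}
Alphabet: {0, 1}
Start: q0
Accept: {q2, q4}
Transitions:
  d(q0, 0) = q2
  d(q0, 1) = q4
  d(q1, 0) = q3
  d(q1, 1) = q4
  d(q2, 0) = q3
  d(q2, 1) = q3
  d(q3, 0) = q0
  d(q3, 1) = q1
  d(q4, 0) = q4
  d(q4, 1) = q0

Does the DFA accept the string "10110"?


Trace: q0 -> q4 -> q4 -> q0 -> q4 -> q4
Final state: q4
Accept states: {q2, q4}

Yes, accepted (final state q4 is an accept state)
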